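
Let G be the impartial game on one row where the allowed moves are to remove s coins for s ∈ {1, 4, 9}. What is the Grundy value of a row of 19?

2

Build the Grundy sequence with g(k) = mex{g(k−s) : s ∈ {1, 4, 9}, s ≤ k}:
k:     0  1  2  3  4  5  6  7  8  9 10 11 12 13 14 15 16 17 18 19
g(k):  0  1  0  1  2  0  1  0  1  2  0  1  0  1  2  0  1  0  1  2
So g(19) = 2.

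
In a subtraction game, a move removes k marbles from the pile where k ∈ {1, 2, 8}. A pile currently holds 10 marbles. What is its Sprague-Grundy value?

1

Build the Grundy sequence with g(k) = mex{g(k−s) : s ∈ {1, 2, 8}, s ≤ k}:
g(0) = mex{} = 0
g(1) = mex{0} = 1
g(2) = mex{0,1} = 2
g(3) = mex{1,2} = 0
g(4) = mex{0,2} = 1
g(5) = mex{0,1} = 2
g(6) = mex{1,2} = 0
g(7) = mex{0,2} = 1
g(8) = mex{0,1} = 2
g(9) = mex{1,2} = 0
g(10) = mex{0,2} = 1
So g(10) = 1.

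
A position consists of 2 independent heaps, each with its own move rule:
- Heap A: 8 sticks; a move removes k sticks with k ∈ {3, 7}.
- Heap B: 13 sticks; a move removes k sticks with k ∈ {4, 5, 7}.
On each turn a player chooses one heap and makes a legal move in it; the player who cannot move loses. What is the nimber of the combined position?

2

Build the Grundy sequence for heap A with g(k) = mex{g(k−s) : s ∈ {3, 7}, s ≤ k}:
g(0) = mex{} = 0
g(1) = mex{} = 0
g(2) = mex{} = 0
g(3) = mex{0} = 1
g(4) = mex{0} = 1
g(5) = mex{0} = 1
g(6) = mex{1} = 0
g(7) = mex{0,1} = 2
g(8) = mex{0,1} = 2
So g(8) = 2.
Build the Grundy sequence for heap B with g(k) = mex{g(k−s) : s ∈ {4, 5, 7}, s ≤ k}:
g(0) = mex{} = 0
g(1) = mex{} = 0
g(2) = mex{} = 0
g(3) = mex{} = 0
g(4) = mex{0} = 1
g(5) = mex{0} = 1
g(6) = mex{0} = 1
g(7) = mex{0} = 1
g(8) = mex{0,1} = 2
g(9) = mex{0,1} = 2
g(10) = mex{0,1} = 2
g(11) = mex{1} = 0
g(12) = mex{1,2} = 0
g(13) = mex{1,2} = 0
So g(13) = 0.
The value of a disjunctive sum is the nim-sum of the parts.
Combined value = 2 ⊕ 0 = 2.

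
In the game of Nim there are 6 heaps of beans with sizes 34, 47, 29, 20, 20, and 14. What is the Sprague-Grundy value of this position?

30

Compute the nim-sum pairwise:
34 ⊕ 47 = 13
13 ⊕ 29 = 16
16 ⊕ 20 = 4
4 ⊕ 20 = 16
16 ⊕ 14 = 30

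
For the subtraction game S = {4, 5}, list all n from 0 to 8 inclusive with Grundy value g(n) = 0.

0, 1, 2, 3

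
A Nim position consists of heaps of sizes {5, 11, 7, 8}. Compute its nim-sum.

1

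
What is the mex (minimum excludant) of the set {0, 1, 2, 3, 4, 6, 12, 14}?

5

The values 0, 1, 2, 3, 4 are all present; 5 is the first non-negative integer missing from the set.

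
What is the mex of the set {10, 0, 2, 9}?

1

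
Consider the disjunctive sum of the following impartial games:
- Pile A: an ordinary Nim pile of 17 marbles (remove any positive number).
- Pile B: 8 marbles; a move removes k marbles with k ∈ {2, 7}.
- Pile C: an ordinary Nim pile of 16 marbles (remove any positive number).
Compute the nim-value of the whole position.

Pile A is a plain Nim pile of size 17, so its Grundy value is 17.
Build the Grundy sequence for pile B with g(k) = mex{g(k−s) : s ∈ {2, 7}, s ≤ k}:
k:     0  1  2  3  4  5  6  7  8
g(k):  0  0  1  1  0  0  1  1  2
So g(8) = 2.
Pile C is a plain Nim pile of size 16, so its Grundy value is 16.
The value of a disjunctive sum is the nim-sum of the parts.
Combined value = 17 XOR 2 XOR 16 = 3.

3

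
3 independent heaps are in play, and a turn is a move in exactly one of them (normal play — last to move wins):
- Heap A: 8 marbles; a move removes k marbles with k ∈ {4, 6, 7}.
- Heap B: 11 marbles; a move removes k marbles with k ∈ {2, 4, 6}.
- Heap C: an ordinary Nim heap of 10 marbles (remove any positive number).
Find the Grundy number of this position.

Build the Grundy sequence for heap A with g(k) = mex{g(k−s) : s ∈ {4, 6, 7}, s ≤ k}:
g(0) = mex{} = 0
g(1) = mex{} = 0
g(2) = mex{} = 0
g(3) = mex{} = 0
g(4) = mex{0} = 1
g(5) = mex{0} = 1
g(6) = mex{0} = 1
g(7) = mex{0} = 1
g(8) = mex{0,1} = 2
So g(8) = 2.
Build the Grundy sequence for heap B with g(k) = mex{g(k−s) : s ∈ {2, 4, 6}, s ≤ k}:
g(0) = mex{} = 0
g(1) = mex{} = 0
g(2) = mex{0} = 1
g(3) = mex{0} = 1
g(4) = mex{0,1} = 2
g(5) = mex{0,1} = 2
g(6) = mex{0,1,2} = 3
g(7) = mex{0,1,2} = 3
g(8) = mex{1,2,3} = 0
g(9) = mex{1,2,3} = 0
g(10) = mex{0,2,3} = 1
g(11) = mex{0,2,3} = 1
So g(11) = 1.
Heap C is a plain Nim heap of size 10, so its Grundy value is 10.
By the Sprague-Grundy theorem, the Grundy value of a sum of independent games is the XOR of the component values.
Combined value = 2 ⊕ 1 ⊕ 10 = 9.

9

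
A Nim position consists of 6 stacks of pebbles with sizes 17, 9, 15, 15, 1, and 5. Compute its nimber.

Nim-sum: 17 ^ 9 ^ 15 ^ 15 ^ 1 ^ 5 = 28.

28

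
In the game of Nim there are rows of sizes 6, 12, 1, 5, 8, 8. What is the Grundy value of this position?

Nim-sum: 6 ^ 12 ^ 1 ^ 5 ^ 8 ^ 8 = 14.

14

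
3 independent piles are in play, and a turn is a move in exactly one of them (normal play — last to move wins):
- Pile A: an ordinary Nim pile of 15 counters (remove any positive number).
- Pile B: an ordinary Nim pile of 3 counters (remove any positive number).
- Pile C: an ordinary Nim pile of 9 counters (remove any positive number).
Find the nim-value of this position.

Pile A is a plain Nim pile of size 15, so its Grundy value is 15.
Pile B is a plain Nim pile of size 3, so its Grundy value is 3.
Pile C is a plain Nim pile of size 9, so its Grundy value is 9.
The value of a disjunctive sum is the nim-sum of the parts.
Combined value = 15 ⊕ 3 ⊕ 9 = 5.

5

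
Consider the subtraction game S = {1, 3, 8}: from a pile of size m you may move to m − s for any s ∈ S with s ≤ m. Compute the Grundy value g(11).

0

Build the Grundy sequence with g(k) = mex{g(k−s) : s ∈ {1, 3, 8}, s ≤ k}:
g(0) = mex{} = 0
g(1) = mex{0} = 1
g(2) = mex{1} = 0
g(3) = mex{0} = 1
g(4) = mex{1} = 0
g(5) = mex{0} = 1
g(6) = mex{1} = 0
g(7) = mex{0} = 1
g(8) = mex{0,1} = 2
g(9) = mex{0,1,2} = 3
g(10) = mex{0,1,3} = 2
g(11) = mex{1,2} = 0
So g(11) = 0.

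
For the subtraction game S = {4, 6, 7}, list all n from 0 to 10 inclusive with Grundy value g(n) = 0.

0, 1, 2, 3

Compute g(0), g(1), … for moves {4, 6, 7}:
k:     0  1  2  3  4  5  6  7  8  9 10
g(k):  0  0  0  0  1  1  1  1  2  2  2
The P-positions (g = 0) in 0..10 are 0, 1, 2, 3.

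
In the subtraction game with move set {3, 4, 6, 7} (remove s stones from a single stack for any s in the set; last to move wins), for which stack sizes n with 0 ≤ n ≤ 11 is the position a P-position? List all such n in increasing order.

Grundy values for subtraction set {3, 4, 6, 7}:
g(0) = mex{} = 0
g(1) = mex{} = 0
g(2) = mex{} = 0
g(3) = mex{0} = 1
g(4) = mex{0} = 1
g(5) = mex{0} = 1
g(6) = mex{0,1} = 2
g(7) = mex{0,1} = 2
g(8) = mex{0,1} = 2
g(9) = mex{0,1,2} = 3
g(10) = mex{1,2} = 0
g(11) = mex{1,2} = 0
The P-positions (g = 0) in 0..11 are 0, 1, 2, 10, 11.

0, 1, 2, 10, 11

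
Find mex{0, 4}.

1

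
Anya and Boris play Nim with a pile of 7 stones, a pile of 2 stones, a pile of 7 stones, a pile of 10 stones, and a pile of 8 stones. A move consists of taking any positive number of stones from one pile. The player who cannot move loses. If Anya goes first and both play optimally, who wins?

Boris wins

In binary:
  0111  (7)
  0010  (2)
  0111  (7)
  1010  (10)
  1000  (8)
  ----
  0000  (0)
The nim-sum is 0, so this is a P-position: the player to move is in a losing position under optimal play; Anya is about to move from it and so loses — Boris wins.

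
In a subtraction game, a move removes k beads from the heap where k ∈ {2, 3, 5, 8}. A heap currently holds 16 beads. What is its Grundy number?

3

Compute g(0), g(1), … for moves {2, 3, 5, 8}:
k:     0  1  2  3  4  5  6  7  8  9 10 11 12 13 14 15 16
g(k):  0  0  1  1  2  2  3  0  4  1  3  0  4  1  2  2  3
So g(16) = 3.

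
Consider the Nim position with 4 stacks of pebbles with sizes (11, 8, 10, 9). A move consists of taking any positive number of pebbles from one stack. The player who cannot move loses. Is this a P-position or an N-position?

In binary:
  1011  (11)
  1000  (8)
  1010  (10)
  1001  (9)
  ----
  0000  (0)
The nim-sum is 0, so this is a P-position: the player to move is in a losing position under optimal play.

P-position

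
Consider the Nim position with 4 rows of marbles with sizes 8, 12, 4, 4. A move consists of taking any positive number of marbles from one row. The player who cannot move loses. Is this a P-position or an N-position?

Nim-sum: 8 ^ 12 ^ 4 ^ 4 = 4.
The nim-sum is 4 ≠ 0, so this is an N-position: the player to move can win.

N-position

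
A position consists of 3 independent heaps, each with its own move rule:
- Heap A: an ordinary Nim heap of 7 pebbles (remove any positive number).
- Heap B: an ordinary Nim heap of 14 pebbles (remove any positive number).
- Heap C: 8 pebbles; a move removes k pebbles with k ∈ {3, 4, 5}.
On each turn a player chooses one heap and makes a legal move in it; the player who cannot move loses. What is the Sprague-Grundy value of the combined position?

9

Heap A is a plain Nim heap of size 7, so its Grundy value is 7.
Heap B is a plain Nim heap of size 14, so its Grundy value is 14.
Build the Grundy sequence for heap C with g(k) = mex{g(k−s) : s ∈ {3, 4, 5}, s ≤ k}:
k:     0  1  2  3  4  5  6  7  8
g(k):  0  0  0  1  1  1  2  2  0
So g(8) = 0.
The value of a disjunctive sum is the nim-sum of the parts.
Combined value = 7 XOR 14 XOR 0 = 9.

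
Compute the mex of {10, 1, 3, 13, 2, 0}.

4

The values 0, 1, 2, 3 are all present; 4 is the first non-negative integer missing from the set.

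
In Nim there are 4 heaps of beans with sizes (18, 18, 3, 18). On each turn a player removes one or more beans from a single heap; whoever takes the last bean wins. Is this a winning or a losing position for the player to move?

Winning position

Compute the nim-sum pairwise:
18 XOR 18 = 0
0 XOR 3 = 3
3 XOR 18 = 17
The nim-sum is 17 ≠ 0, so this is an N-position: the player to move can win.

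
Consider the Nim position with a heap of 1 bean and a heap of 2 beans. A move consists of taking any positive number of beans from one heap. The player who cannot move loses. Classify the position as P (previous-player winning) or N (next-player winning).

N-position

Write each in binary and XOR column by column:
  01  (1)
  10  (2)
  --
  11  (3)
The nim-sum is 3 ≠ 0, so this is an N-position: the player to move can win.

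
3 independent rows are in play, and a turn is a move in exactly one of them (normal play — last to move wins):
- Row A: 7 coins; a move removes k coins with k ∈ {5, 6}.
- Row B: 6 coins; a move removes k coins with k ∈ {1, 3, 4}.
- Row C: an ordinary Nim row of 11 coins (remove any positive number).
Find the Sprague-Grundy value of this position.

8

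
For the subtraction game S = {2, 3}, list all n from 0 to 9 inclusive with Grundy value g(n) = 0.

0, 1, 5, 6

Grundy values for subtraction set {2, 3}:
g(0) = mex{} = 0
g(1) = mex{} = 0
g(2) = mex{0} = 1
g(3) = mex{0} = 1
g(4) = mex{0,1} = 2
g(5) = mex{1} = 0
g(6) = mex{1,2} = 0
g(7) = mex{0,2} = 1
g(8) = mex{0} = 1
g(9) = mex{0,1} = 2
The P-positions (g = 0) in 0..9 are 0, 1, 5, 6.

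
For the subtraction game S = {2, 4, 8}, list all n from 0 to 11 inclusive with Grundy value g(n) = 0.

0, 1, 6, 7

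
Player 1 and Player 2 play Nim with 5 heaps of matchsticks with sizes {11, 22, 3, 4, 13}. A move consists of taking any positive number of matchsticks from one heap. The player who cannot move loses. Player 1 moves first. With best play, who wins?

Nim-sum: 11 XOR 22 XOR 3 XOR 4 XOR 13 = 23.
The nim-sum is 23 ≠ 0, so this is an N-position: the player to move can win; Player 1 has a winning move.

Player 1 wins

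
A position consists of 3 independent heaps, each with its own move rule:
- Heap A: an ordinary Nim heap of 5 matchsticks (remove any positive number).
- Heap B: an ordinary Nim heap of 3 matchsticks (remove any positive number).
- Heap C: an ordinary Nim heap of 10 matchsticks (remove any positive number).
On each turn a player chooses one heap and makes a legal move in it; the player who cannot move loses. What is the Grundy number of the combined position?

Heap A is a plain Nim heap of size 5, so its Grundy value is 5.
Heap B is a plain Nim heap of size 3, so its Grundy value is 3.
Heap C is a plain Nim heap of size 10, so its Grundy value is 10.
By the Sprague-Grundy theorem, the Grundy value of a sum of independent games is the XOR of the component values.
Combined value = 5 ⊕ 3 ⊕ 10 = 12.

12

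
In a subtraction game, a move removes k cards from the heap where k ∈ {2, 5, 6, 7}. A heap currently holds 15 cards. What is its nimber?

1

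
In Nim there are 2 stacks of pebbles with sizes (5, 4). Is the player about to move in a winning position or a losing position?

Winning position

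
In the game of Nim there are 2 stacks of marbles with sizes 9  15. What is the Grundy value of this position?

Nim-sum: 9 ⊕ 15 = 6.

6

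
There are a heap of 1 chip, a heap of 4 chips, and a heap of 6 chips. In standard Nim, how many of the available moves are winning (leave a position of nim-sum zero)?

1

Write each in binary and XOR column by column:
  001  (1)
  100  (4)
  110  (6)
  ---
  011  (3)
The overall nim-sum is X = 3. A heap of size p has a winning move iff p XOR X < p (reduce it to p XOR X).
  1: 1 XOR 3 = 2 ≥ 1 — no move.
  4: 4 XOR 3 = 7 ≥ 4 — no move.
  6: 6 XOR 3 = 5 < 6 — winning move (to 5).
That gives 1 winning move.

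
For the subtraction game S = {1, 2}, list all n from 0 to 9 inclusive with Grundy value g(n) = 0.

0, 3, 6, 9

Grundy values for subtraction set {1, 2}:
g(0) = mex{} = 0
g(1) = mex{0} = 1
g(2) = mex{0,1} = 2
g(3) = mex{1,2} = 0
g(4) = mex{0,2} = 1
g(5) = mex{0,1} = 2
g(6) = mex{1,2} = 0
g(7) = mex{0,2} = 1
g(8) = mex{0,1} = 2
g(9) = mex{1,2} = 0
The P-positions (g = 0) in 0..9 are 0, 3, 6, 9.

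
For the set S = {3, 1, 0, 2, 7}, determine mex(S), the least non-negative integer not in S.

4

The values 0, 1, 2, 3 are all present; 4 is the first non-negative integer missing from the set.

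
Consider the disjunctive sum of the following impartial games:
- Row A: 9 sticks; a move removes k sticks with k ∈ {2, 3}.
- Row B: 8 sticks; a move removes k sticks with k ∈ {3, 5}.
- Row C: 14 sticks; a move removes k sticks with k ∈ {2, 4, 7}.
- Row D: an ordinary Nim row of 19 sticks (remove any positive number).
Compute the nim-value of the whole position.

16

For row A, compute g(0), g(1), … with moves {2, 3}:
k:     0  1  2  3  4  5  6  7  8  9
g(k):  0  0  1  1  2  0  0  1  1  2
So g(9) = 2.
Build the Grundy sequence for row B with g(k) = mex{g(k−s) : s ∈ {3, 5}, s ≤ k}:
g(0) = mex{} = 0
g(1) = mex{} = 0
g(2) = mex{} = 0
g(3) = mex{0} = 1
g(4) = mex{0} = 1
g(5) = mex{0} = 1
g(6) = mex{0,1} = 2
g(7) = mex{0,1} = 2
g(8) = mex{1} = 0
So g(8) = 0.
Grundy values for row C (subtraction set {2, 4, 7}):
g(0) = mex{} = 0
g(1) = mex{} = 0
g(2) = mex{0} = 1
g(3) = mex{0} = 1
g(4) = mex{0,1} = 2
g(5) = mex{0,1} = 2
g(6) = mex{1,2} = 0
g(7) = mex{0,1,2} = 3
g(8) = mex{0,2} = 1
g(9) = mex{1,2,3} = 0
g(10) = mex{0,1} = 2
g(11) = mex{0,2,3} = 1
g(12) = mex{1,2} = 0
g(13) = mex{0,1} = 2
g(14) = mex{0,2,3} = 1
So g(14) = 1.
Row D is a plain Nim row of size 19, so its Grundy value is 19.
By the Sprague-Grundy theorem, the Grundy value of a sum of independent games is the XOR of the component values.
Combined value = 2 ⊕ 0 ⊕ 1 ⊕ 19 = 16.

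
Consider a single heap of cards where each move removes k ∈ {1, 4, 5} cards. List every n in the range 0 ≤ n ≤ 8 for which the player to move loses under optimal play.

0, 2, 8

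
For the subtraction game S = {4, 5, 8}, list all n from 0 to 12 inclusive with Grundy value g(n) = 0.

0, 1, 2, 3, 12

Grundy values for subtraction set {4, 5, 8}:
g(0) = mex{} = 0
g(1) = mex{} = 0
g(2) = mex{} = 0
g(3) = mex{} = 0
g(4) = mex{0} = 1
g(5) = mex{0} = 1
g(6) = mex{0} = 1
g(7) = mex{0} = 1
g(8) = mex{0,1} = 2
g(9) = mex{0,1} = 2
g(10) = mex{0,1} = 2
g(11) = mex{0,1} = 2
g(12) = mex{1,2} = 0
The P-positions (g = 0) in 0..12 are 0, 1, 2, 3, 12.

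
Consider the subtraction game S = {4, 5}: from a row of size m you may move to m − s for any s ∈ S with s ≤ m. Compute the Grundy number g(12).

0

Compute g(0), g(1), … for moves {4, 5}:
k:     0  1  2  3  4  5  6  7  8  9 10 11 12
g(k):  0  0  0  0  1  1  1  1  2  0  0  0  0
So g(12) = 0.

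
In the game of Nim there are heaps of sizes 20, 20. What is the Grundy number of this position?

0

In binary:
  10100  (20)
  10100  (20)
  -----
  00000  (0)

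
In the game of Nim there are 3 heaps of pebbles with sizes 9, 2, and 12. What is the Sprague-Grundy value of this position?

Compute the nim-sum pairwise:
9 ^ 2 = 11
11 ^ 12 = 7

7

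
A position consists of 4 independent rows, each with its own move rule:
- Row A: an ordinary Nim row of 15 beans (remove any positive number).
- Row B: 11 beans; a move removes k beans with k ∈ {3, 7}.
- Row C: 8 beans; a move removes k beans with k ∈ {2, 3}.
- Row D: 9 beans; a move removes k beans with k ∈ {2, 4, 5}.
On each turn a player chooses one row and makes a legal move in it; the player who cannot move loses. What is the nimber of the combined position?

Row A is a plain Nim row of size 15, so its Grundy value is 15.
Build the Grundy sequence for row B with g(k) = mex{g(k−s) : s ∈ {3, 7}, s ≤ k}:
g(0) = mex{} = 0
g(1) = mex{} = 0
g(2) = mex{} = 0
g(3) = mex{0} = 1
g(4) = mex{0} = 1
g(5) = mex{0} = 1
g(6) = mex{1} = 0
g(7) = mex{0,1} = 2
g(8) = mex{0,1} = 2
g(9) = mex{0} = 1
g(10) = mex{1,2} = 0
g(11) = mex{1,2} = 0
So g(11) = 0.
For row C, compute g(0), g(1), … with moves {2, 3}:
k:     0  1  2  3  4  5  6  7  8
g(k):  0  0  1  1  2  0  0  1  1
So g(8) = 1.
Grundy values for row D (subtraction set {2, 4, 5}):
g(0) = mex{} = 0
g(1) = mex{} = 0
g(2) = mex{0} = 1
g(3) = mex{0} = 1
g(4) = mex{0,1} = 2
g(5) = mex{0,1} = 2
g(6) = mex{0,1,2} = 3
g(7) = mex{1,2} = 0
g(8) = mex{1,2,3} = 0
g(9) = mex{0,2} = 1
So g(9) = 1.
The value of a disjunctive sum is the nim-sum of the parts.
Combined value = 15 XOR 0 XOR 1 XOR 1 = 15.

15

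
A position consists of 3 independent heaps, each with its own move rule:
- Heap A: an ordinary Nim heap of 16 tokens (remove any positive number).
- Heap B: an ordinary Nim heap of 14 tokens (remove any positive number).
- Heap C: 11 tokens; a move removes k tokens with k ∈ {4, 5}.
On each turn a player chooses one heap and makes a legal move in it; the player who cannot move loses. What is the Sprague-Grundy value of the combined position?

30

Heap A is a plain Nim heap of size 16, so its Grundy value is 16.
Heap B is a plain Nim heap of size 14, so its Grundy value is 14.
For heap C, compute g(0), g(1), … with moves {4, 5}:
k:     0  1  2  3  4  5  6  7  8  9 10 11
g(k):  0  0  0  0  1  1  1  1  2  0  0  0
So g(11) = 0.
The value of a disjunctive sum is the nim-sum of the parts.
Combined value = 16 XOR 14 XOR 0 = 30.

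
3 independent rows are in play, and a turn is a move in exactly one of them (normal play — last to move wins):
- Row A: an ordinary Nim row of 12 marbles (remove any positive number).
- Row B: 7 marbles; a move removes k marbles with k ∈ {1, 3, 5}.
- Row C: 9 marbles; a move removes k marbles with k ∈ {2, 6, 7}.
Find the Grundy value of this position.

13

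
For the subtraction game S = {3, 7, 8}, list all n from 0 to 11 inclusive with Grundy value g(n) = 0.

0, 1, 2, 6, 11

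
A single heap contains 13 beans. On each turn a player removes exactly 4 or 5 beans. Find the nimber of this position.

1

Grundy values for subtraction set {4, 5}:
g(0) = mex{} = 0
g(1) = mex{} = 0
g(2) = mex{} = 0
g(3) = mex{} = 0
g(4) = mex{0} = 1
g(5) = mex{0} = 1
g(6) = mex{0} = 1
g(7) = mex{0} = 1
g(8) = mex{0,1} = 2
g(9) = mex{1} = 0
g(10) = mex{1} = 0
g(11) = mex{1} = 0
g(12) = mex{1,2} = 0
g(13) = mex{0,2} = 1
So g(13) = 1.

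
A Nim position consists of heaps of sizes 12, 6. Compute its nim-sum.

Nim-sum: 12 ^ 6 = 10.

10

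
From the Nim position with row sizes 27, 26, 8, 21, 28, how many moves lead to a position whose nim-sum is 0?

0

Nim-sum: 27 ⊕ 26 ⊕ 8 ⊕ 21 ⊕ 28 = 0.
The nim-sum is already 0, so every move leaves a nonzero nim-sum — there are no winning moves.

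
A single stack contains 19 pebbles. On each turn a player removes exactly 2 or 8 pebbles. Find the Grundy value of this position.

Build the Grundy sequence with g(k) = mex{g(k−s) : s ∈ {2, 8}, s ≤ k}:
k:     0  1  2  3  4  5  6  7  8  9 10 11 12 13 14 15 16 17 18 19
g(k):  0  0  1  1  0  0  1  1  2  2  0  0  1  1  0  0  1  1  2  2
So g(19) = 2.

2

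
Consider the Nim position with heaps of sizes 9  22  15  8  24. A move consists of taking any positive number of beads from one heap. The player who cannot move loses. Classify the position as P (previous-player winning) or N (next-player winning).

Nim-sum: 9 ^ 22 ^ 15 ^ 8 ^ 24 = 0.
The nim-sum is 0, so this is a P-position: the player to move is in a losing position under optimal play.

P-position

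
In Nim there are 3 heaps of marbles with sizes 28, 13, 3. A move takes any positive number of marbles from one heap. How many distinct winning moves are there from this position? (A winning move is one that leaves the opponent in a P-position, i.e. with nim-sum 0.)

1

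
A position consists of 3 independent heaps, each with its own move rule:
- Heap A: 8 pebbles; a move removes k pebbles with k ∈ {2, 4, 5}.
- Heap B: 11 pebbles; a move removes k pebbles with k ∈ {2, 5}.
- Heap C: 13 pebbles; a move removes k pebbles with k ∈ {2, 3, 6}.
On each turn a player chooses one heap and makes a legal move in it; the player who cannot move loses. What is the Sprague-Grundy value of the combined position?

2

For heap A, compute g(0), g(1), … with moves {2, 4, 5}:
g(0) = mex{} = 0
g(1) = mex{} = 0
g(2) = mex{0} = 1
g(3) = mex{0} = 1
g(4) = mex{0,1} = 2
g(5) = mex{0,1} = 2
g(6) = mex{0,1,2} = 3
g(7) = mex{1,2} = 0
g(8) = mex{1,2,3} = 0
So g(8) = 0.
Build the Grundy sequence for heap B with g(k) = mex{g(k−s) : s ∈ {2, 5}, s ≤ k}:
k:     0  1  2  3  4  5  6  7  8  9 10 11
g(k):  0  0  1  1  0  2  1  0  0  1  1  0
So g(11) = 0.
Grundy values for heap C (subtraction set {2, 3, 6}):
k:     0  1  2  3  4  5  6  7  8  9 10 11 12 13
g(k):  0  0  1  1  2  0  3  1  2  0  0  1  1  2
So g(13) = 2.
The value of a disjunctive sum is the nim-sum of the parts.
Combined value = 0 ⊕ 0 ⊕ 2 = 2.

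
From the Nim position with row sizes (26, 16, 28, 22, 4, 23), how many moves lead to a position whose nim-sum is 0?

5

Compute the nim-sum pairwise:
26 XOR 16 = 10
10 XOR 28 = 22
22 XOR 22 = 0
0 XOR 4 = 4
4 XOR 23 = 19
The overall nim-sum is X = 19. A row of size p has a winning move iff p XOR X < p (reduce it to p XOR X).
  26: 26 XOR 19 = 9 < 26 — winning move (to 9).
  16: 16 XOR 19 = 3 < 16 — winning move (to 3).
  28: 28 XOR 19 = 15 < 28 — winning move (to 15).
  22: 22 XOR 19 = 5 < 22 — winning move (to 5).
  4: 4 XOR 19 = 23 ≥ 4 — no move.
  23: 23 XOR 19 = 4 < 23 — winning move (to 4).
That gives 5 winning moves.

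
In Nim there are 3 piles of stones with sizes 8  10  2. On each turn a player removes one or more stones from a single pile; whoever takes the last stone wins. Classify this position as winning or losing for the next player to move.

Losing position

Nim-sum: 8 XOR 10 XOR 2 = 0.
The nim-sum is 0, so this is a P-position: the player to move is in a losing position under optimal play.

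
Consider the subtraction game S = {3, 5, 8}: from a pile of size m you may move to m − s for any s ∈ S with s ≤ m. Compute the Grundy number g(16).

Compute g(0), g(1), … for moves {3, 5, 8}:
k:     0  1  2  3  4  5  6  7  8  9 10 11 12 13 14 15 16
g(k):  0  0  0  1  1  1  2  2  2  3  3  0  0  0  1  1  1
So g(16) = 1.

1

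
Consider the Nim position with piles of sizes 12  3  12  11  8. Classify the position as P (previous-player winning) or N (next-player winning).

P-position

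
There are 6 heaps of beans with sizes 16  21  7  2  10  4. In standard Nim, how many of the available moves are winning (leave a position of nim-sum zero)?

Compute the nim-sum pairwise:
16 ⊕ 21 = 5
5 ⊕ 7 = 2
2 ⊕ 2 = 0
0 ⊕ 10 = 10
10 ⊕ 4 = 14
The overall nim-sum is X = 14. A heap of size p has a winning move iff p XOR X < p (reduce it to p XOR X).
  16: 16 XOR 14 = 30 ≥ 16 — no move.
  21: 21 XOR 14 = 27 ≥ 21 — no move.
  7: 7 XOR 14 = 9 ≥ 7 — no move.
  2: 2 XOR 14 = 12 ≥ 2 — no move.
  10: 10 XOR 14 = 4 < 10 — winning move (to 4).
  4: 4 XOR 14 = 10 ≥ 4 — no move.
That gives 1 winning move.

1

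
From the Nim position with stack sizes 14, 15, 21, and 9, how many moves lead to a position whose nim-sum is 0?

Nim-sum: 14 ^ 15 ^ 21 ^ 9 = 29.
The overall nim-sum is X = 29. A stack of size p has a winning move iff p XOR X < p (reduce it to p XOR X).
  14: 14 XOR 29 = 19 ≥ 14 — no move.
  15: 15 XOR 29 = 18 ≥ 15 — no move.
  21: 21 XOR 29 = 8 < 21 — winning move (to 8).
  9: 9 XOR 29 = 20 ≥ 9 — no move.
That gives 1 winning move.

1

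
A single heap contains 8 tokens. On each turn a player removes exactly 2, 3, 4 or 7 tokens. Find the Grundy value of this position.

Compute g(0), g(1), … for moves {2, 3, 4, 7}:
k:     0  1  2  3  4  5  6  7  8
g(k):  0  0  1  1  2  2  0  3  1
So g(8) = 1.

1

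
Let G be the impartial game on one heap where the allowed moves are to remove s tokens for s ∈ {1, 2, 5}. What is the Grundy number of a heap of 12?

0

Build the Grundy sequence with g(k) = mex{g(k−s) : s ∈ {1, 2, 5}, s ≤ k}:
k:     0  1  2  3  4  5  6  7  8  9 10 11 12
g(k):  0  1  2  0  1  2  0  1  2  0  1  2  0
So g(12) = 0.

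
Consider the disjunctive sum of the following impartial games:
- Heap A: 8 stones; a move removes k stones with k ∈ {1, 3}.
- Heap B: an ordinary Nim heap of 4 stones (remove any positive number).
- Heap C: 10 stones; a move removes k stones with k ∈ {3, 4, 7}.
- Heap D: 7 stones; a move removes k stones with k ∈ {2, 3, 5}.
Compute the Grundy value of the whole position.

For heap A, compute g(0), g(1), … with moves {1, 3}:
g(0) = mex{} = 0
g(1) = mex{0} = 1
g(2) = mex{1} = 0
g(3) = mex{0} = 1
g(4) = mex{1} = 0
g(5) = mex{0} = 1
g(6) = mex{1} = 0
g(7) = mex{0} = 1
g(8) = mex{1} = 0
So g(8) = 0.
Heap B is a plain Nim heap of size 4, so its Grundy value is 4.
Grundy values for heap C (subtraction set {3, 4, 7}):
k:     0  1  2  3  4  5  6  7  8  9 10
g(k):  0  0  0  1  1  1  2  2  2  3  0
So g(10) = 0.
For heap D, compute g(0), g(1), … with moves {2, 3, 5}:
k:     0  1  2  3  4  5  6  7
g(k):  0  0  1  1  2  2  3  0
So g(7) = 0.
By the Sprague-Grundy theorem, the Grundy value of a sum of independent games is the XOR of the component values.
Combined value = 0 ⊕ 4 ⊕ 0 ⊕ 0 = 4.

4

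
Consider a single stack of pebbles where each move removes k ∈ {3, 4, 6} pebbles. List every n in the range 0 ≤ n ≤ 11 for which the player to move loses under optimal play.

0, 1, 2, 9, 10, 11

Compute g(0), g(1), … for moves {3, 4, 6}:
k:     0  1  2  3  4  5  6  7  8  9 10 11
g(k):  0  0  0  1  1  1  2  2  2  0  0  0
The P-positions (g = 0) in 0..11 are 0, 1, 2, 9, 10, 11.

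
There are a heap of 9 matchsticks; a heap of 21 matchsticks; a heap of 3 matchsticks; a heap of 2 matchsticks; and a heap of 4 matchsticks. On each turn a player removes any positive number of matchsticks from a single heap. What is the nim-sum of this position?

Compute the nim-sum pairwise:
9 ^ 21 = 28
28 ^ 3 = 31
31 ^ 2 = 29
29 ^ 4 = 25

25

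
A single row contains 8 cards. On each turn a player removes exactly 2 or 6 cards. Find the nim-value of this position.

0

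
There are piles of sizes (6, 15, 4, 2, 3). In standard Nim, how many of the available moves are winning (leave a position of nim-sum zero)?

1

In binary:
  0110  (6)
  1111  (15)
  0100  (4)
  0010  (2)
  0011  (3)
  ----
  1100  (12)
The overall nim-sum is X = 12. A pile of size p has a winning move iff p XOR X < p (reduce it to p XOR X).
  6: 6 XOR 12 = 10 ≥ 6 — no move.
  15: 15 XOR 12 = 3 < 15 — winning move (to 3).
  4: 4 XOR 12 = 8 ≥ 4 — no move.
  2: 2 XOR 12 = 14 ≥ 2 — no move.
  3: 3 XOR 12 = 15 ≥ 3 — no move.
That gives 1 winning move.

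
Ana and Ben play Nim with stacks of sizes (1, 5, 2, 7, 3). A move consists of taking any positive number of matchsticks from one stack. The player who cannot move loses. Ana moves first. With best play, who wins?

Ana wins

Compute the nim-sum pairwise:
1 ⊕ 5 = 4
4 ⊕ 2 = 6
6 ⊕ 7 = 1
1 ⊕ 3 = 2
The nim-sum is 2 ≠ 0, so this is an N-position: the player to move can win; Ana has a winning move.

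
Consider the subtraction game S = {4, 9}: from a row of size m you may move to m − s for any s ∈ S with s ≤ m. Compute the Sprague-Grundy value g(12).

Build the Grundy sequence with g(k) = mex{g(k−s) : s ∈ {4, 9}, s ≤ k}:
g(0) = mex{} = 0
g(1) = mex{} = 0
g(2) = mex{} = 0
g(3) = mex{} = 0
g(4) = mex{0} = 1
g(5) = mex{0} = 1
g(6) = mex{0} = 1
g(7) = mex{0} = 1
g(8) = mex{1} = 0
g(9) = mex{0,1} = 2
g(10) = mex{0,1} = 2
g(11) = mex{0,1} = 2
g(12) = mex{0} = 1
So g(12) = 1.

1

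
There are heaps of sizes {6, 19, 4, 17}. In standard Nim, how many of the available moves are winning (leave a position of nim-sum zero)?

Nim-sum: 6 ^ 19 ^ 4 ^ 17 = 0.
The nim-sum is already 0, so every move leaves a nonzero nim-sum — there are no winning moves.

0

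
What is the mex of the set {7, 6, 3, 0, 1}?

The values 0, 1 are all present; 2 is the first non-negative integer missing from the set.

2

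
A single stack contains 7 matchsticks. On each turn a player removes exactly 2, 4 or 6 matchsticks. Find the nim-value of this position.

3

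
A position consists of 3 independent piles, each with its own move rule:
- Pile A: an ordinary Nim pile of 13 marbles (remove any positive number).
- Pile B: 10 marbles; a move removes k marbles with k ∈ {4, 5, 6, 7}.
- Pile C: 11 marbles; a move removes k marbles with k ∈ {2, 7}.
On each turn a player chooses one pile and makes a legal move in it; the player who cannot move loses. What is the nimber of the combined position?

Pile A is a plain Nim pile of size 13, so its Grundy value is 13.
Grundy values for pile B (subtraction set {4, 5, 6, 7}):
g(0) = mex{} = 0
g(1) = mex{} = 0
g(2) = mex{} = 0
g(3) = mex{} = 0
g(4) = mex{0} = 1
g(5) = mex{0} = 1
g(6) = mex{0} = 1
g(7) = mex{0} = 1
g(8) = mex{0,1} = 2
g(9) = mex{0,1} = 2
g(10) = mex{0,1} = 2
So g(10) = 2.
For pile C, compute g(0), g(1), … with moves {2, 7}:
g(0) = mex{} = 0
g(1) = mex{} = 0
g(2) = mex{0} = 1
g(3) = mex{0} = 1
g(4) = mex{1} = 0
g(5) = mex{1} = 0
g(6) = mex{0} = 1
g(7) = mex{0} = 1
g(8) = mex{0,1} = 2
g(9) = mex{1} = 0
g(10) = mex{1,2} = 0
g(11) = mex{0} = 1
So g(11) = 1.
By the Sprague-Grundy theorem, the Grundy value of a sum of independent games is the XOR of the component values.
Combined value = 13 ⊕ 2 ⊕ 1 = 14.

14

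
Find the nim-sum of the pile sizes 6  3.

5

Compute the nim-sum pairwise:
6 ⊕ 3 = 5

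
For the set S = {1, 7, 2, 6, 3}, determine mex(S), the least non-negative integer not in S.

0 is not in the set, so the mex is 0.

0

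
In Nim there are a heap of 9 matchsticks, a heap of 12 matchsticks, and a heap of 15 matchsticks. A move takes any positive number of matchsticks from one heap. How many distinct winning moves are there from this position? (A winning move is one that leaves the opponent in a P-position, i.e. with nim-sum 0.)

Compute the nim-sum pairwise:
9 ⊕ 12 = 5
5 ⊕ 15 = 10
The overall nim-sum is X = 10. A heap of size p has a winning move iff p XOR X < p (reduce it to p XOR X).
  9: 9 XOR 10 = 3 < 9 — winning move (to 3).
  12: 12 XOR 10 = 6 < 12 — winning move (to 6).
  15: 15 XOR 10 = 5 < 15 — winning move (to 5).
That gives 3 winning moves.

3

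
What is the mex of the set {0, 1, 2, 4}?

3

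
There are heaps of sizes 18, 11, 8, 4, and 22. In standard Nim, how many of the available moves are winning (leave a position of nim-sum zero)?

3

In binary:
  10010  (18)
  01011  (11)
  01000  (8)
  00100  (4)
  10110  (22)
  -----
  00011  (3)
The overall nim-sum is X = 3. A heap of size p has a winning move iff p XOR X < p (reduce it to p XOR X).
  18: 18 XOR 3 = 17 < 18 — winning move (to 17).
  11: 11 XOR 3 = 8 < 11 — winning move (to 8).
  8: 8 XOR 3 = 11 ≥ 8 — no move.
  4: 4 XOR 3 = 7 ≥ 4 — no move.
  22: 22 XOR 3 = 21 < 22 — winning move (to 21).
That gives 3 winning moves.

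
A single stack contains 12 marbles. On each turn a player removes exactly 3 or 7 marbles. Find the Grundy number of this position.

Compute g(0), g(1), … for moves {3, 7}:
g(0) = mex{} = 0
g(1) = mex{} = 0
g(2) = mex{} = 0
g(3) = mex{0} = 1
g(4) = mex{0} = 1
g(5) = mex{0} = 1
g(6) = mex{1} = 0
g(7) = mex{0,1} = 2
g(8) = mex{0,1} = 2
g(9) = mex{0} = 1
g(10) = mex{1,2} = 0
g(11) = mex{1,2} = 0
g(12) = mex{1} = 0
So g(12) = 0.

0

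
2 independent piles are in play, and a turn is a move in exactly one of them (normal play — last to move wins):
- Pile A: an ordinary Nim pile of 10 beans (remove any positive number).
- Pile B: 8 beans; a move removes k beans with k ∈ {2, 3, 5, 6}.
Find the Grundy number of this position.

10

Pile A is a plain Nim pile of size 10, so its Grundy value is 10.
Grundy values for pile B (subtraction set {2, 3, 5, 6}):
g(0) = mex{} = 0
g(1) = mex{} = 0
g(2) = mex{0} = 1
g(3) = mex{0} = 1
g(4) = mex{0,1} = 2
g(5) = mex{0,1} = 2
g(6) = mex{0,1,2} = 3
g(7) = mex{0,1,2} = 3
g(8) = mex{1,2,3} = 0
So g(8) = 0.
By the Sprague-Grundy theorem, the Grundy value of a sum of independent games is the XOR of the component values.
Combined value = 10 ⊕ 0 = 10.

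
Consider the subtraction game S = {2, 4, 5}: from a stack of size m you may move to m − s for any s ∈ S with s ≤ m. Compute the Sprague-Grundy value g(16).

Grundy values for subtraction set {2, 4, 5}:
k:     0  1  2  3  4  5  6  7  8  9 10 11 12 13 14 15 16
g(k):  0  0  1  1  2  2  3  0  0  1  1  2  2  3  0  0  1
So g(16) = 1.

1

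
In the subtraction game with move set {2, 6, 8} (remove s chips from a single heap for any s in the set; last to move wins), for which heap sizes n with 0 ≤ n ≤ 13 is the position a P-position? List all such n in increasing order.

0, 1, 4, 5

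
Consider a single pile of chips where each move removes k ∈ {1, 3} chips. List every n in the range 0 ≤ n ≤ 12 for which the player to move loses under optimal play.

0, 2, 4, 6, 8, 10, 12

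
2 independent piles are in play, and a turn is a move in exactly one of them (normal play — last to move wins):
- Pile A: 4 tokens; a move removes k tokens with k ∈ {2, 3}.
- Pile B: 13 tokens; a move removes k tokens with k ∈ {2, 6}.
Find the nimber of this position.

Grundy values for pile A (subtraction set {2, 3}):
k:     0  1  2  3  4
g(k):  0  0  1  1  2
So g(4) = 2.
Grundy values for pile B (subtraction set {2, 6}):
k:     0  1  2  3  4  5  6  7  8  9 10 11 12 13
g(k):  0  0  1  1  0  0  1  1  0  0  1  1  0  0
So g(13) = 0.
The value of a disjunctive sum is the nim-sum of the parts.
Combined value = 2 ⊕ 0 = 2.

2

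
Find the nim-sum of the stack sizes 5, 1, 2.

6

Compute the nim-sum pairwise:
5 ^ 1 = 4
4 ^ 2 = 6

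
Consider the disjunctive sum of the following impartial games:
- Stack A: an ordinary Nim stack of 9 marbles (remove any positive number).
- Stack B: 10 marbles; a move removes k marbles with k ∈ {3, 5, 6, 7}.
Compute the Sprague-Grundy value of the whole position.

Stack A is a plain Nim stack of size 9, so its Grundy value is 9.
For stack B, compute g(0), g(1), … with moves {3, 5, 6, 7}:
k:     0  1  2  3  4  5  6  7  8  9 10
g(k):  0  0  0  1  1  1  2  2  2  3  0
So g(10) = 0.
The value of a disjunctive sum is the nim-sum of the parts.
Combined value = 9 XOR 0 = 9.

9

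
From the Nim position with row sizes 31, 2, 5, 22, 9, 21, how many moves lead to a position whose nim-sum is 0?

3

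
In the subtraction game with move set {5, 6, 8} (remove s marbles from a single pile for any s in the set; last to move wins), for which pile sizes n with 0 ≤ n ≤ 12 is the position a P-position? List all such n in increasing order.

0, 1, 2, 3, 4

Build the Grundy sequence with g(k) = mex{g(k−s) : s ∈ {5, 6, 8}, s ≤ k}:
k:     0  1  2  3  4  5  6  7  8  9 10 11 12
g(k):  0  0  0  0  0  1  1  1  1  1  2  2  2
The P-positions (g = 0) in 0..12 are 0, 1, 2, 3, 4.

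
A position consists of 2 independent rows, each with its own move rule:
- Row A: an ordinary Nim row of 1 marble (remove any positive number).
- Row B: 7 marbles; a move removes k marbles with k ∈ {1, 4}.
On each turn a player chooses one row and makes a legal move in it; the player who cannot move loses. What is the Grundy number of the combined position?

1

Row A is a plain Nim row of size 1, so its Grundy value is 1.
For row B, compute g(0), g(1), … with moves {1, 4}:
k:     0  1  2  3  4  5  6  7
g(k):  0  1  0  1  2  0  1  0
So g(7) = 0.
The value of a disjunctive sum is the nim-sum of the parts.
Combined value = 1 ⊕ 0 = 1.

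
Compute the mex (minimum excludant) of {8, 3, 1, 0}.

2

The values 0, 1 are all present; 2 is the first non-negative integer missing from the set.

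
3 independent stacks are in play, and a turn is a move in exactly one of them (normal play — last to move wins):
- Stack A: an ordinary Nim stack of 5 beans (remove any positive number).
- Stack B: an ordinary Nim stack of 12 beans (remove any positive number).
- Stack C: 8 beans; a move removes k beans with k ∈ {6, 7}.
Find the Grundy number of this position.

8

Stack A is a plain Nim stack of size 5, so its Grundy value is 5.
Stack B is a plain Nim stack of size 12, so its Grundy value is 12.
Grundy values for stack C (subtraction set {6, 7}):
g(0) = mex{} = 0
g(1) = mex{} = 0
g(2) = mex{} = 0
g(3) = mex{} = 0
g(4) = mex{} = 0
g(5) = mex{} = 0
g(6) = mex{0} = 1
g(7) = mex{0} = 1
g(8) = mex{0} = 1
So g(8) = 1.
The value of a disjunctive sum is the nim-sum of the parts.
Combined value = 5 XOR 12 XOR 1 = 8.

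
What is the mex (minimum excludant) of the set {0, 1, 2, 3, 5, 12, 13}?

The values 0, 1, 2, 3 are all present; 4 is the first non-negative integer missing from the set.

4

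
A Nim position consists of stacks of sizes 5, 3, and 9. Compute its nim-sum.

15

Bitwise XOR of the heap sizes:
  0101  (5)
  0011  (3)
  1001  (9)
  ----
  1111  (15)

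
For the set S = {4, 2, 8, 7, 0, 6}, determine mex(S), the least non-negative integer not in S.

0 is in the set but 1 is not, so the mex is 1.

1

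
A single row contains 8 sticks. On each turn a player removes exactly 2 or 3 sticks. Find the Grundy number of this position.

Build the Grundy sequence with g(k) = mex{g(k−s) : s ∈ {2, 3}, s ≤ k}:
g(0) = mex{} = 0
g(1) = mex{} = 0
g(2) = mex{0} = 1
g(3) = mex{0} = 1
g(4) = mex{0,1} = 2
g(5) = mex{1} = 0
g(6) = mex{1,2} = 0
g(7) = mex{0,2} = 1
g(8) = mex{0} = 1
So g(8) = 1.

1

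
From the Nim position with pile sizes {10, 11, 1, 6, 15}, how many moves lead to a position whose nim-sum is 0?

3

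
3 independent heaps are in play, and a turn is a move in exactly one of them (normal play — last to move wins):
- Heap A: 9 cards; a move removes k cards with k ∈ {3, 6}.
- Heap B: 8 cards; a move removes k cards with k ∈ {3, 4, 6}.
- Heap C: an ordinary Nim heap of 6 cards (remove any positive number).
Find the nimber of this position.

Grundy values for heap A (subtraction set {3, 6}):
g(0) = mex{} = 0
g(1) = mex{} = 0
g(2) = mex{} = 0
g(3) = mex{0} = 1
g(4) = mex{0} = 1
g(5) = mex{0} = 1
g(6) = mex{0,1} = 2
g(7) = mex{0,1} = 2
g(8) = mex{0,1} = 2
g(9) = mex{1,2} = 0
So g(9) = 0.
For heap B, compute g(0), g(1), … with moves {3, 4, 6}:
k:     0  1  2  3  4  5  6  7  8
g(k):  0  0  0  1  1  1  2  2  2
So g(8) = 2.
Heap C is a plain Nim heap of size 6, so its Grundy value is 6.
By the Sprague-Grundy theorem, the Grundy value of a sum of independent games is the XOR of the component values.
Combined value = 0 ⊕ 2 ⊕ 6 = 4.

4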